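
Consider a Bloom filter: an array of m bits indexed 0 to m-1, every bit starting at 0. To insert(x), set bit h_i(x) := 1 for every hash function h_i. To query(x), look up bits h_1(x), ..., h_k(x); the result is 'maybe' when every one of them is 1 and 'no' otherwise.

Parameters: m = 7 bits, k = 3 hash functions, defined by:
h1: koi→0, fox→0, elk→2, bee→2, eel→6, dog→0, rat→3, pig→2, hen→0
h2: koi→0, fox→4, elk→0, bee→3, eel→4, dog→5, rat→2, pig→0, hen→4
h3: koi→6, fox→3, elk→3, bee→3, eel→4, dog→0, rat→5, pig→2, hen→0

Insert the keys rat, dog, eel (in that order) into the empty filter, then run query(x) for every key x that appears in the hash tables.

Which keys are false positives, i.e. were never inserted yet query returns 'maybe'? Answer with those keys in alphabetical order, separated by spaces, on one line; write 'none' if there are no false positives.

Answer: bee elk fox hen koi pig

Derivation:
Start: bits=0000000
After insert 'rat': sets bits 2 3 5 -> bits=0011010
After insert 'dog': sets bits 0 5 -> bits=1011010
After insert 'eel': sets bits 4 6 -> bits=1011111
Not inserted: bee elk fox hen koi pig — query each against bits=1011111:
query bee: checks bit2=1, bit3=1 (all 1) -> maybe => FALSE POSITIVE
query elk: checks bit0=1, bit2=1, bit3=1 (all 1) -> maybe => FALSE POSITIVE
query fox: checks bit0=1, bit3=1, bit4=1 (all 1) -> maybe => FALSE POSITIVE
query hen: checks bit0=1, bit4=1 (all 1) -> maybe => FALSE POSITIVE
query koi: checks bit0=1, bit6=1 (all 1) -> maybe => FALSE POSITIVE
query pig: checks bit0=1, bit2=1 (all 1) -> maybe => FALSE POSITIVE
False positives (alphabetical): bee elk fox hen koi pig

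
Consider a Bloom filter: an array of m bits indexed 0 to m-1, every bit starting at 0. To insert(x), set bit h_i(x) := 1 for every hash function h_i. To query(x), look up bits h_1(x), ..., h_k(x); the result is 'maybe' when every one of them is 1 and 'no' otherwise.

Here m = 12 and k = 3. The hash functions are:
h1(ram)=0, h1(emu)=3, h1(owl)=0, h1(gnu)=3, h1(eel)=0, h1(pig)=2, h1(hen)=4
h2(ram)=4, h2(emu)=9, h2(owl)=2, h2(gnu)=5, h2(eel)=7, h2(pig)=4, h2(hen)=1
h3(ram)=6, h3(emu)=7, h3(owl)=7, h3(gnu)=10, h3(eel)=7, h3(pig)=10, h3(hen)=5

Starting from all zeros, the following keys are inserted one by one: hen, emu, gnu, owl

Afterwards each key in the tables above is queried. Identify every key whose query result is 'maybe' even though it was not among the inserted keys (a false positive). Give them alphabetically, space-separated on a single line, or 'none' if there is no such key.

Start: bits=000000000000
After insert 'hen': sets bits 1 4 5 -> bits=010011000000
After insert 'emu': sets bits 3 7 9 -> bits=010111010100
After insert 'gnu': sets bits 3 5 10 -> bits=010111010110
After insert 'owl': sets bits 0 2 7 -> bits=111111010110
Not inserted: eel pig ram — query each against bits=111111010110:
query eel: checks bit0=1, bit7=1 (all 1) -> maybe => FALSE POSITIVE
query pig: checks bit2=1, bit4=1, bit10=1 (all 1) -> maybe => FALSE POSITIVE
query ram: checks bit0=1, bit4=1, bit6=0 (has a 0) -> no => not a false positive
False positives (alphabetical): eel pig

Answer: eel pig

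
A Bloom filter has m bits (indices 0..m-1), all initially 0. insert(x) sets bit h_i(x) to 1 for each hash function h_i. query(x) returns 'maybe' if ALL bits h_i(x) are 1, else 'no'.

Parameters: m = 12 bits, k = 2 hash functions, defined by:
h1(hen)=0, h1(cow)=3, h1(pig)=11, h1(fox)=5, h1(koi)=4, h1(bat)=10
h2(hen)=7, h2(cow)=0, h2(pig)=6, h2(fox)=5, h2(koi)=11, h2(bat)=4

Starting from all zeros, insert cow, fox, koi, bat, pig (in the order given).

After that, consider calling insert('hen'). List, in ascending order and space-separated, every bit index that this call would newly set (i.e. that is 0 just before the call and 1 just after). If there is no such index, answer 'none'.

Start: bits=000000000000
After insert 'cow': sets bits 0 3 -> bits=100100000000
After insert 'fox': sets bits 5 -> bits=100101000000
After insert 'koi': sets bits 4 11 -> bits=100111000001
After insert 'bat': sets bits 4 10 -> bits=100111000011
After insert 'pig': sets bits 6 11 -> bits=100111100011
insert 'hen' would touch bits 0 7; currently bit0=1, bit7=0
Bits that are 0 among those (would change 0->1): 7

Answer: 7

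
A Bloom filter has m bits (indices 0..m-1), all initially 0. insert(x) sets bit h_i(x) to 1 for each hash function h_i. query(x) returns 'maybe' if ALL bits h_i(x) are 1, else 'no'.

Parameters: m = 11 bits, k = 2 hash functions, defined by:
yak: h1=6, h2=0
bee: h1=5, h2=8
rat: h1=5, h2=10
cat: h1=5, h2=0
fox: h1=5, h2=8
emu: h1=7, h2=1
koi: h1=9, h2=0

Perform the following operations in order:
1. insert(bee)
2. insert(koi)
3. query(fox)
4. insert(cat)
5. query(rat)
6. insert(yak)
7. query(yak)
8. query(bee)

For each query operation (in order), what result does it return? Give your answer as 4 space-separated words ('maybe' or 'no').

Start: bits=00000000000
Op 1: insert bee -> sets bits 5 8 -> bits=00000100100
Op 2: insert koi -> sets bits 0 9 -> bits=10000100110
Op 3: query fox -> checks bit5=1, bit8=1 (all 1) -> maybe
Op 4: insert cat -> sets bits 0 5 -> bits=10000100110
Op 5: query rat -> checks bit5=1, bit10=0 (has a 0) -> no
Op 6: insert yak -> sets bits 0 6 -> bits=10000110110
Op 7: query yak -> checks bit0=1, bit6=1 (all 1) -> maybe
Op 8: query bee -> checks bit5=1, bit8=1 (all 1) -> maybe
Query results in order: maybe no maybe maybe

Answer: maybe no maybe maybe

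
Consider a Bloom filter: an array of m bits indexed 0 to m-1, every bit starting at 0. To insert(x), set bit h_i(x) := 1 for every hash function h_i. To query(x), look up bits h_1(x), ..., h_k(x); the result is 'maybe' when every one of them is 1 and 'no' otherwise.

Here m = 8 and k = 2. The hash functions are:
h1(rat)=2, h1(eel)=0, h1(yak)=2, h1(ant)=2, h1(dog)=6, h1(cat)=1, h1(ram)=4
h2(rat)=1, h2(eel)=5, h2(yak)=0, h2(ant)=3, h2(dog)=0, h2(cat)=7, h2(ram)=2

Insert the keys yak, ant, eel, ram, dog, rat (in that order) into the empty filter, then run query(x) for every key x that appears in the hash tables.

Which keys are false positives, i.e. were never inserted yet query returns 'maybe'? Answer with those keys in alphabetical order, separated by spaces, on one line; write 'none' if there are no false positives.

Start: bits=00000000
After insert 'yak': sets bits 0 2 -> bits=10100000
After insert 'ant': sets bits 2 3 -> bits=10110000
After insert 'eel': sets bits 0 5 -> bits=10110100
After insert 'ram': sets bits 2 4 -> bits=10111100
After insert 'dog': sets bits 0 6 -> bits=10111110
After insert 'rat': sets bits 1 2 -> bits=11111110
Not inserted: cat — query each against bits=11111110:
query cat: checks bit1=1, bit7=0 (has a 0) -> no => not a false positive
False positives (alphabetical): none

Answer: none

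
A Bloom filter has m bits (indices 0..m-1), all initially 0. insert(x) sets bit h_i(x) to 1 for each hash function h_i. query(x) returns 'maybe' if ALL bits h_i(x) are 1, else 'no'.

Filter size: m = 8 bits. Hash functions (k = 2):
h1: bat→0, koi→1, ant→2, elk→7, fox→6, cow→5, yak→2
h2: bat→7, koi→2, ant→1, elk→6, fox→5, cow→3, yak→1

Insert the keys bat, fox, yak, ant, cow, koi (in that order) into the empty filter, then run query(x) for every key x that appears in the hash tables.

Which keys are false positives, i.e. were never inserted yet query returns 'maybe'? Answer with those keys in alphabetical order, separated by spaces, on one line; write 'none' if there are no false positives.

Start: bits=00000000
After insert 'bat': sets bits 0 7 -> bits=10000001
After insert 'fox': sets bits 5 6 -> bits=10000111
After insert 'yak': sets bits 1 2 -> bits=11100111
After insert 'ant': sets bits 1 2 -> bits=11100111
After insert 'cow': sets bits 3 5 -> bits=11110111
After insert 'koi': sets bits 1 2 -> bits=11110111
Not inserted: elk — query each against bits=11110111:
query elk: checks bit6=1, bit7=1 (all 1) -> maybe => FALSE POSITIVE
False positives (alphabetical): elk

Answer: elk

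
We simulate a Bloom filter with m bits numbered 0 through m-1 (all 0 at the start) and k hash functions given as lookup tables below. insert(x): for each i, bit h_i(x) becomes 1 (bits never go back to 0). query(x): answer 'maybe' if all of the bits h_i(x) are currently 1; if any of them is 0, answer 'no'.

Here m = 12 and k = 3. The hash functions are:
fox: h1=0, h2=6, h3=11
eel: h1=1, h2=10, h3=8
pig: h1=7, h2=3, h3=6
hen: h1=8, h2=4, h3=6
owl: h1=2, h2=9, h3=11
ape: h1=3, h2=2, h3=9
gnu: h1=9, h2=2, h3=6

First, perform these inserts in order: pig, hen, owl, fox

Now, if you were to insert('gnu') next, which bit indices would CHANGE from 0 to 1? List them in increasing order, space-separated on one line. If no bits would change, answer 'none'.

Start: bits=000000000000
After insert 'pig': sets bits 3 6 7 -> bits=000100110000
After insert 'hen': sets bits 4 6 8 -> bits=000110111000
After insert 'owl': sets bits 2 9 11 -> bits=001110111101
After insert 'fox': sets bits 0 6 11 -> bits=101110111101
insert 'gnu' would touch bits 2 6 9; currently bit2=1, bit6=1, bit9=1
Bits that are 0 among those (would change 0->1): none

Answer: none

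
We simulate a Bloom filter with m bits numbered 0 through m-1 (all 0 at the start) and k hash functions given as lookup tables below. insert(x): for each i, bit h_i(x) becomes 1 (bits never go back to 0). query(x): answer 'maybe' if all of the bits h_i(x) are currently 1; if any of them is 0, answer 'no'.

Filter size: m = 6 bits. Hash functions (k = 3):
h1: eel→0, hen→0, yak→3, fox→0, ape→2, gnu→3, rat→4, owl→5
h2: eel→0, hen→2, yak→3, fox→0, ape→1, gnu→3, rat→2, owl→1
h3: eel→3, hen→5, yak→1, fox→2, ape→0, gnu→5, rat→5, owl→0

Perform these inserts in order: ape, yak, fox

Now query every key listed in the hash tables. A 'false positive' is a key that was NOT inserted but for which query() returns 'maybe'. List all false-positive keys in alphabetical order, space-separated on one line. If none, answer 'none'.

Start: bits=000000
After insert 'ape': sets bits 0 1 2 -> bits=111000
After insert 'yak': sets bits 1 3 -> bits=111100
After insert 'fox': sets bits 0 2 -> bits=111100
Not inserted: eel gnu hen owl rat — query each against bits=111100:
query eel: checks bit0=1, bit3=1 (all 1) -> maybe => FALSE POSITIVE
query gnu: checks bit3=1, bit5=0 (has a 0) -> no => not a false positive
query hen: checks bit0=1, bit2=1, bit5=0 (has a 0) -> no => not a false positive
query owl: checks bit0=1, bit1=1, bit5=0 (has a 0) -> no => not a false positive
query rat: checks bit2=1, bit4=0, bit5=0 (has a 0) -> no => not a false positive
False positives (alphabetical): eel

Answer: eel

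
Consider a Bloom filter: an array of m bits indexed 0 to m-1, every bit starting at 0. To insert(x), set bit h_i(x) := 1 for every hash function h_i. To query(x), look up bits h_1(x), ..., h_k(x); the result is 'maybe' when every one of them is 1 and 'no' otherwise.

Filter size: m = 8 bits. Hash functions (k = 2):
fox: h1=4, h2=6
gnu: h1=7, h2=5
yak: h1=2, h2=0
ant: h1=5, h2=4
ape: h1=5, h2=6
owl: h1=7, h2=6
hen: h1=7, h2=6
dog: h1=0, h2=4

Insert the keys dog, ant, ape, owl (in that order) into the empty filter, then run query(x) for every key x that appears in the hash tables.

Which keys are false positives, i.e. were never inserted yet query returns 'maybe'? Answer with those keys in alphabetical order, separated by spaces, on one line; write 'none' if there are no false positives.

Start: bits=00000000
After insert 'dog': sets bits 0 4 -> bits=10001000
After insert 'ant': sets bits 4 5 -> bits=10001100
After insert 'ape': sets bits 5 6 -> bits=10001110
After insert 'owl': sets bits 6 7 -> bits=10001111
Not inserted: fox gnu hen yak — query each against bits=10001111:
query fox: checks bit4=1, bit6=1 (all 1) -> maybe => FALSE POSITIVE
query gnu: checks bit5=1, bit7=1 (all 1) -> maybe => FALSE POSITIVE
query hen: checks bit6=1, bit7=1 (all 1) -> maybe => FALSE POSITIVE
query yak: checks bit0=1, bit2=0 (has a 0) -> no => not a false positive
False positives (alphabetical): fox gnu hen

Answer: fox gnu hen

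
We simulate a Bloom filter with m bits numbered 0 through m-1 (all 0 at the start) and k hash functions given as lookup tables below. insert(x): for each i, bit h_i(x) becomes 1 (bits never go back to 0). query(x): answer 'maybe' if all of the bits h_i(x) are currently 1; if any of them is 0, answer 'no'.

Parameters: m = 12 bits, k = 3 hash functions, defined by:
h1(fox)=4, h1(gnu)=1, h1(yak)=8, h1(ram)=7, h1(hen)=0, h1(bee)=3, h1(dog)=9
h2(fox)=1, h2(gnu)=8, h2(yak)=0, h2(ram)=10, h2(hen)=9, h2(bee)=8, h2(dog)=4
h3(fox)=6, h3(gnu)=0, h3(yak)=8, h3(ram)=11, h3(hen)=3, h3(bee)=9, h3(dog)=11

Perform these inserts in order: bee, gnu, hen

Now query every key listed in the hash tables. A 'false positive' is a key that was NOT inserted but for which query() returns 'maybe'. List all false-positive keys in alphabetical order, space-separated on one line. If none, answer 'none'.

Start: bits=000000000000
After insert 'bee': sets bits 3 8 9 -> bits=000100001100
After insert 'gnu': sets bits 0 1 8 -> bits=110100001100
After insert 'hen': sets bits 0 3 9 -> bits=110100001100
Not inserted: dog fox ram yak — query each against bits=110100001100:
query dog: checks bit4=0, bit9=1, bit11=0 (has a 0) -> no => not a false positive
query fox: checks bit1=1, bit4=0, bit6=0 (has a 0) -> no => not a false positive
query ram: checks bit7=0, bit10=0, bit11=0 (has a 0) -> no => not a false positive
query yak: checks bit0=1, bit8=1 (all 1) -> maybe => FALSE POSITIVE
False positives (alphabetical): yak

Answer: yak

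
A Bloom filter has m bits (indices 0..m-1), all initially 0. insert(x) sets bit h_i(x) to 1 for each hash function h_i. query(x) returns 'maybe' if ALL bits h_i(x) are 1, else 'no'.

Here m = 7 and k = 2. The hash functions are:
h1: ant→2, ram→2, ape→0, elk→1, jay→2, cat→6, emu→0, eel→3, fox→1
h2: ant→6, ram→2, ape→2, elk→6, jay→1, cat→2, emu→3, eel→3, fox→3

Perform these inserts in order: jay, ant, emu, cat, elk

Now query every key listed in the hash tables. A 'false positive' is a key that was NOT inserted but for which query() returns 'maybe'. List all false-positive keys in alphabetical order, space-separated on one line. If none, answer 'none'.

Start: bits=0000000
After insert 'jay': sets bits 1 2 -> bits=0110000
After insert 'ant': sets bits 2 6 -> bits=0110001
After insert 'emu': sets bits 0 3 -> bits=1111001
After insert 'cat': sets bits 2 6 -> bits=1111001
After insert 'elk': sets bits 1 6 -> bits=1111001
Not inserted: ape eel fox ram — query each against bits=1111001:
query ape: checks bit0=1, bit2=1 (all 1) -> maybe => FALSE POSITIVE
query eel: checks bit3=1 (all 1) -> maybe => FALSE POSITIVE
query fox: checks bit1=1, bit3=1 (all 1) -> maybe => FALSE POSITIVE
query ram: checks bit2=1 (all 1) -> maybe => FALSE POSITIVE
False positives (alphabetical): ape eel fox ram

Answer: ape eel fox ram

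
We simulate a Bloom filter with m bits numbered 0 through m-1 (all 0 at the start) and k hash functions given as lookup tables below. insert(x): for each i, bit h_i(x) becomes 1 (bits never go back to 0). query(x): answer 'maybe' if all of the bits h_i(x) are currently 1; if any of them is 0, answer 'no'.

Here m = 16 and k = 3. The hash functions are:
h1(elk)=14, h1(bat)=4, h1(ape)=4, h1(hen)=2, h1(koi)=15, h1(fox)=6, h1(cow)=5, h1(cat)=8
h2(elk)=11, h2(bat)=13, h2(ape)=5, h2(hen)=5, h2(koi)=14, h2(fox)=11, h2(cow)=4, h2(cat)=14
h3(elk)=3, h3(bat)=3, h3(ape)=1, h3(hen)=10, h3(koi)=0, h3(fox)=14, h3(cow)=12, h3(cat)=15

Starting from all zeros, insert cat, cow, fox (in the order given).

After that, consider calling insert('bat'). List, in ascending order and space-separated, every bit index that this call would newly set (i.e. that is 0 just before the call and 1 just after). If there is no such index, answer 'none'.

Start: bits=0000000000000000
After insert 'cat': sets bits 8 14 15 -> bits=0000000010000011
After insert 'cow': sets bits 4 5 12 -> bits=0000110010001011
After insert 'fox': sets bits 6 11 14 -> bits=0000111010011011
insert 'bat' would touch bits 3 4 13; currently bit3=0, bit4=1, bit13=0
Bits that are 0 among those (would change 0->1): 3 13

Answer: 3 13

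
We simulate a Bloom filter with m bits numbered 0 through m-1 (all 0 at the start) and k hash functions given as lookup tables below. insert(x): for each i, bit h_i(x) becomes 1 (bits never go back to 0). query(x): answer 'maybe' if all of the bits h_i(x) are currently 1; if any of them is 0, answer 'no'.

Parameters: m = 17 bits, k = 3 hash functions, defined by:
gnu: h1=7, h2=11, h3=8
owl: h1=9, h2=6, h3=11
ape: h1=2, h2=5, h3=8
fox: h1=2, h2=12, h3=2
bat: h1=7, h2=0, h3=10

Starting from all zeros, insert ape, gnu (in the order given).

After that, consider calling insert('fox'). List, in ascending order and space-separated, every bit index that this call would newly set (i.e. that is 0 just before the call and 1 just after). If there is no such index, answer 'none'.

Start: bits=00000000000000000
After insert 'ape': sets bits 2 5 8 -> bits=00100100100000000
After insert 'gnu': sets bits 7 8 11 -> bits=00100101100100000
insert 'fox' would touch bits 2 12; currently bit2=1, bit12=0
Bits that are 0 among those (would change 0->1): 12

Answer: 12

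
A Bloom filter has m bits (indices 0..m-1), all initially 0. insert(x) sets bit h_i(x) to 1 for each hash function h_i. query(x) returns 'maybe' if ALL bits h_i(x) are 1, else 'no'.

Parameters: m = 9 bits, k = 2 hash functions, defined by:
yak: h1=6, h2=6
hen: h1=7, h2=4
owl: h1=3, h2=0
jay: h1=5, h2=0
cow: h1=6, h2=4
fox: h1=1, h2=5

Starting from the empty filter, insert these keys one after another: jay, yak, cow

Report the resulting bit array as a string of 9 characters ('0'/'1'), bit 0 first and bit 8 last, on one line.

Answer: 100011100

Derivation:
Start: bits=000000000
After insert 'jay': sets bits 0 5 -> bits=100001000
After insert 'yak': sets bits 6 -> bits=100001100
After insert 'cow': sets bits 4 6 -> bits=100011100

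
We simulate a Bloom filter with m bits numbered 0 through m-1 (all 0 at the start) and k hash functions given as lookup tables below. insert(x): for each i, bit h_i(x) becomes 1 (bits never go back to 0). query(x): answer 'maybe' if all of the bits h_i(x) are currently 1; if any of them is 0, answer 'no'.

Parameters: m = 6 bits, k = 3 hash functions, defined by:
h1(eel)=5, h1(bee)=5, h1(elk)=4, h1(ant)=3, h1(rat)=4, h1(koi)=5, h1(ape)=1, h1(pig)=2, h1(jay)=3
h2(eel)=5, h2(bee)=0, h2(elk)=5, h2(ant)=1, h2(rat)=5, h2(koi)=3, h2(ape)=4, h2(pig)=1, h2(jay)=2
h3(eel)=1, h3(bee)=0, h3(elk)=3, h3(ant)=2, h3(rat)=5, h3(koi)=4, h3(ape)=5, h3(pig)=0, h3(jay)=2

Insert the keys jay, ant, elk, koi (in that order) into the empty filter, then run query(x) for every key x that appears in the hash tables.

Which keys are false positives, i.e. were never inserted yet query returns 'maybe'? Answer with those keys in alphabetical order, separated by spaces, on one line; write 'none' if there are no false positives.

Answer: ape eel rat

Derivation:
Start: bits=000000
After insert 'jay': sets bits 2 3 -> bits=001100
After insert 'ant': sets bits 1 2 3 -> bits=011100
After insert 'elk': sets bits 3 4 5 -> bits=011111
After insert 'koi': sets bits 3 4 5 -> bits=011111
Not inserted: ape bee eel pig rat — query each against bits=011111:
query ape: checks bit1=1, bit4=1, bit5=1 (all 1) -> maybe => FALSE POSITIVE
query bee: checks bit0=0, bit5=1 (has a 0) -> no => not a false positive
query eel: checks bit1=1, bit5=1 (all 1) -> maybe => FALSE POSITIVE
query pig: checks bit0=0, bit1=1, bit2=1 (has a 0) -> no => not a false positive
query rat: checks bit4=1, bit5=1 (all 1) -> maybe => FALSE POSITIVE
False positives (alphabetical): ape eel rat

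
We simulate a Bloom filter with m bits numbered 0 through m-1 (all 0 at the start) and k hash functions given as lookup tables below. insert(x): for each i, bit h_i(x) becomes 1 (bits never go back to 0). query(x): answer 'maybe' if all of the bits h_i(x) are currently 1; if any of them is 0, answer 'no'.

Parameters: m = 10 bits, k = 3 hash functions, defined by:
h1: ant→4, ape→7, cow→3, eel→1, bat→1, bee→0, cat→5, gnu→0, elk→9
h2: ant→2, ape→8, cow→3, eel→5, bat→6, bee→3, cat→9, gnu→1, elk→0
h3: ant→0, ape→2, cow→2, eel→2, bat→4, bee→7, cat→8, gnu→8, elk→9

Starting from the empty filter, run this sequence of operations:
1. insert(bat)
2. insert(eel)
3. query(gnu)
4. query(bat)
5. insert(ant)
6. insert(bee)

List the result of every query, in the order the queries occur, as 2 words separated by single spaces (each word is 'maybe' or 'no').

Answer: no maybe

Derivation:
Start: bits=0000000000
Op 1: insert bat -> sets bits 1 4 6 -> bits=0100101000
Op 2: insert eel -> sets bits 1 2 5 -> bits=0110111000
Op 3: query gnu -> checks bit0=0, bit1=1, bit8=0 (has a 0) -> no
Op 4: query bat -> checks bit1=1, bit4=1, bit6=1 (all 1) -> maybe
Op 5: insert ant -> sets bits 0 2 4 -> bits=1110111000
Op 6: insert bee -> sets bits 0 3 7 -> bits=1111111100
Query results in order: no maybe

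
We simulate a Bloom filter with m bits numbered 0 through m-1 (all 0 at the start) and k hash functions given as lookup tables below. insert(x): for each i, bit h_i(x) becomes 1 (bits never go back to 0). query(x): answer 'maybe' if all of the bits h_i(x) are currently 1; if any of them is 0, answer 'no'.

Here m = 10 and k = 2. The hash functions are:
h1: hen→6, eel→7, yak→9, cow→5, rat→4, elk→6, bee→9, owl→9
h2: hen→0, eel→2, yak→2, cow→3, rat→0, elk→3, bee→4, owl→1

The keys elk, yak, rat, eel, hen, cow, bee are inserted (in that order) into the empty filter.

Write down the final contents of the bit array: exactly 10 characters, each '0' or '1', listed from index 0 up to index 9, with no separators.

Answer: 1011111101

Derivation:
Start: bits=0000000000
After insert 'elk': sets bits 3 6 -> bits=0001001000
After insert 'yak': sets bits 2 9 -> bits=0011001001
After insert 'rat': sets bits 0 4 -> bits=1011101001
After insert 'eel': sets bits 2 7 -> bits=1011101101
After insert 'hen': sets bits 0 6 -> bits=1011101101
After insert 'cow': sets bits 3 5 -> bits=1011111101
After insert 'bee': sets bits 4 9 -> bits=1011111101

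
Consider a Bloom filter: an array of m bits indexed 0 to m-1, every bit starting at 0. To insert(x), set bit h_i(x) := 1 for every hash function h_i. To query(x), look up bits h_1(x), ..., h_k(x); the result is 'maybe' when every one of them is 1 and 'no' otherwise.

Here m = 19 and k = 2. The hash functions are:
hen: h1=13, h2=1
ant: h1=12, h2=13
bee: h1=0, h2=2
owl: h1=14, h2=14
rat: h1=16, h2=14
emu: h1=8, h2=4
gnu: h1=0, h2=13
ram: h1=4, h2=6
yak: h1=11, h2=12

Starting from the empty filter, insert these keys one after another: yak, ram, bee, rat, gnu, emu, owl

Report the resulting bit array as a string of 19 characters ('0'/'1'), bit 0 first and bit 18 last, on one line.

Answer: 1010101010011110100

Derivation:
Start: bits=0000000000000000000
After insert 'yak': sets bits 11 12 -> bits=0000000000011000000
After insert 'ram': sets bits 4 6 -> bits=0000101000011000000
After insert 'bee': sets bits 0 2 -> bits=1010101000011000000
After insert 'rat': sets bits 14 16 -> bits=1010101000011010100
After insert 'gnu': sets bits 0 13 -> bits=1010101000011110100
After insert 'emu': sets bits 4 8 -> bits=1010101010011110100
After insert 'owl': sets bits 14 -> bits=1010101010011110100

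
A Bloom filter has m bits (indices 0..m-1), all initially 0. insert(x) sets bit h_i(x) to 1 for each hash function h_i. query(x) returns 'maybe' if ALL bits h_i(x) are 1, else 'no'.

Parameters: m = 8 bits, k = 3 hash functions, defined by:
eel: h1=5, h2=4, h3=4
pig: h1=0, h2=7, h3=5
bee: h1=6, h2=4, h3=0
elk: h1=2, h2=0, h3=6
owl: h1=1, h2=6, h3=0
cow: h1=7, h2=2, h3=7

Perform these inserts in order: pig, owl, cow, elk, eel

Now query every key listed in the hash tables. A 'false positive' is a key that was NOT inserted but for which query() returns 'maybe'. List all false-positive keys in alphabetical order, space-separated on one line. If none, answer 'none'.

Start: bits=00000000
After insert 'pig': sets bits 0 5 7 -> bits=10000101
After insert 'owl': sets bits 0 1 6 -> bits=11000111
After insert 'cow': sets bits 2 7 -> bits=11100111
After insert 'elk': sets bits 0 2 6 -> bits=11100111
After insert 'eel': sets bits 4 5 -> bits=11101111
Not inserted: bee — query each against bits=11101111:
query bee: checks bit0=1, bit4=1, bit6=1 (all 1) -> maybe => FALSE POSITIVE
False positives (alphabetical): bee

Answer: bee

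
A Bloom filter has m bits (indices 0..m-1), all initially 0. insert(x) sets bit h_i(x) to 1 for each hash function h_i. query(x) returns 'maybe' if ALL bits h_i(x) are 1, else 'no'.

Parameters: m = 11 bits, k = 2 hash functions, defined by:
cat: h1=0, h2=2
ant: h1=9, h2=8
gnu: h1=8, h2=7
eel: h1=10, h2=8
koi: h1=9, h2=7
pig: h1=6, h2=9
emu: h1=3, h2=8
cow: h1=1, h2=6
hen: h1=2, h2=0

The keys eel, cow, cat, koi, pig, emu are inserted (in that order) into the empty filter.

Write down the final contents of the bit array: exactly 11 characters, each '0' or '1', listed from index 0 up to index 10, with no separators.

Start: bits=00000000000
After insert 'eel': sets bits 8 10 -> bits=00000000101
After insert 'cow': sets bits 1 6 -> bits=01000010101
After insert 'cat': sets bits 0 2 -> bits=11100010101
After insert 'koi': sets bits 7 9 -> bits=11100011111
After insert 'pig': sets bits 6 9 -> bits=11100011111
After insert 'emu': sets bits 3 8 -> bits=11110011111

Answer: 11110011111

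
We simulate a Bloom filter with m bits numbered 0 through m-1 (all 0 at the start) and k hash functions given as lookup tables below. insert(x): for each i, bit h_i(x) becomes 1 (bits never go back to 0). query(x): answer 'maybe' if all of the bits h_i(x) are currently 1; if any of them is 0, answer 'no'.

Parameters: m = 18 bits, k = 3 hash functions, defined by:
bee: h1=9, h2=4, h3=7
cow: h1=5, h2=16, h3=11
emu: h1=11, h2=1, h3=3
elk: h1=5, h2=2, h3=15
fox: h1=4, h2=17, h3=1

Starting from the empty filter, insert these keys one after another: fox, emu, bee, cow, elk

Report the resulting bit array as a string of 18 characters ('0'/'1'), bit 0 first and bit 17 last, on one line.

Start: bits=000000000000000000
After insert 'fox': sets bits 1 4 17 -> bits=010010000000000001
After insert 'emu': sets bits 1 3 11 -> bits=010110000001000001
After insert 'bee': sets bits 4 7 9 -> bits=010110010101000001
After insert 'cow': sets bits 5 11 16 -> bits=010111010101000011
After insert 'elk': sets bits 2 5 15 -> bits=011111010101000111

Answer: 011111010101000111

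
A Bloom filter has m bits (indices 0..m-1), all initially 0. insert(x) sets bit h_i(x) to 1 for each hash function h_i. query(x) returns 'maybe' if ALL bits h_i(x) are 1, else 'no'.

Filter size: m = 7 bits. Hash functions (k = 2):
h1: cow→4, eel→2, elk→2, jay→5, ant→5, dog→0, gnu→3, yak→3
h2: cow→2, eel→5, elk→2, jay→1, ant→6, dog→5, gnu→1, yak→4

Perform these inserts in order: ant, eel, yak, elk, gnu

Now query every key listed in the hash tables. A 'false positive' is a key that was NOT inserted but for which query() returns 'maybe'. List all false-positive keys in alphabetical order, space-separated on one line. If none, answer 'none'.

Answer: cow jay

Derivation:
Start: bits=0000000
After insert 'ant': sets bits 5 6 -> bits=0000011
After insert 'eel': sets bits 2 5 -> bits=0010011
After insert 'yak': sets bits 3 4 -> bits=0011111
After insert 'elk': sets bits 2 -> bits=0011111
After insert 'gnu': sets bits 1 3 -> bits=0111111
Not inserted: cow dog jay — query each against bits=0111111:
query cow: checks bit2=1, bit4=1 (all 1) -> maybe => FALSE POSITIVE
query dog: checks bit0=0, bit5=1 (has a 0) -> no => not a false positive
query jay: checks bit1=1, bit5=1 (all 1) -> maybe => FALSE POSITIVE
False positives (alphabetical): cow jay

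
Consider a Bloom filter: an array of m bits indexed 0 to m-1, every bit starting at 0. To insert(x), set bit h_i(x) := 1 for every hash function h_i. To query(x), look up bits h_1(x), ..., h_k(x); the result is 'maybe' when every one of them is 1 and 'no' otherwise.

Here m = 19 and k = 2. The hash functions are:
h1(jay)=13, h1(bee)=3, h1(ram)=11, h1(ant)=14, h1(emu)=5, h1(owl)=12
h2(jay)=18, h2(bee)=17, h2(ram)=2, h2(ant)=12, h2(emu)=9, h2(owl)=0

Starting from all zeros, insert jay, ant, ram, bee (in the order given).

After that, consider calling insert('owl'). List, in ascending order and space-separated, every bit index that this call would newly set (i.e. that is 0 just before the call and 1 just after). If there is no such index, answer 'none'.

Start: bits=0000000000000000000
After insert 'jay': sets bits 13 18 -> bits=0000000000000100001
After insert 'ant': sets bits 12 14 -> bits=0000000000001110001
After insert 'ram': sets bits 2 11 -> bits=0010000000011110001
After insert 'bee': sets bits 3 17 -> bits=0011000000011110011
insert 'owl' would touch bits 0 12; currently bit0=0, bit12=1
Bits that are 0 among those (would change 0->1): 0

Answer: 0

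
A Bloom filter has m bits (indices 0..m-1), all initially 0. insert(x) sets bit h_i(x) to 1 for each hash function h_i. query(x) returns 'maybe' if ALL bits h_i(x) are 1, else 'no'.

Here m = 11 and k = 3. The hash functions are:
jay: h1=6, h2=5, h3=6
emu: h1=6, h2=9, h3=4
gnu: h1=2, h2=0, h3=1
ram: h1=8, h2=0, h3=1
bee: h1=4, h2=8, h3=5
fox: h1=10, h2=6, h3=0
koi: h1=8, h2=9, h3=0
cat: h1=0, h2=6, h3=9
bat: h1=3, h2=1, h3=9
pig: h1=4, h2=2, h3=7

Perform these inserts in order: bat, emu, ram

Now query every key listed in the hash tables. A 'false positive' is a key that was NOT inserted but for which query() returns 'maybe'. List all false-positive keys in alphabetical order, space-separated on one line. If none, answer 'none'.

Start: bits=00000000000
After insert 'bat': sets bits 1 3 9 -> bits=01010000010
After insert 'emu': sets bits 4 6 9 -> bits=01011010010
After insert 'ram': sets bits 0 1 8 -> bits=11011010110
Not inserted: bee cat fox gnu jay koi pig — query each against bits=11011010110:
query bee: checks bit4=1, bit5=0, bit8=1 (has a 0) -> no => not a false positive
query cat: checks bit0=1, bit6=1, bit9=1 (all 1) -> maybe => FALSE POSITIVE
query fox: checks bit0=1, bit6=1, bit10=0 (has a 0) -> no => not a false positive
query gnu: checks bit0=1, bit1=1, bit2=0 (has a 0) -> no => not a false positive
query jay: checks bit5=0, bit6=1 (has a 0) -> no => not a false positive
query koi: checks bit0=1, bit8=1, bit9=1 (all 1) -> maybe => FALSE POSITIVE
query pig: checks bit2=0, bit4=1, bit7=0 (has a 0) -> no => not a false positive
False positives (alphabetical): cat koi

Answer: cat koi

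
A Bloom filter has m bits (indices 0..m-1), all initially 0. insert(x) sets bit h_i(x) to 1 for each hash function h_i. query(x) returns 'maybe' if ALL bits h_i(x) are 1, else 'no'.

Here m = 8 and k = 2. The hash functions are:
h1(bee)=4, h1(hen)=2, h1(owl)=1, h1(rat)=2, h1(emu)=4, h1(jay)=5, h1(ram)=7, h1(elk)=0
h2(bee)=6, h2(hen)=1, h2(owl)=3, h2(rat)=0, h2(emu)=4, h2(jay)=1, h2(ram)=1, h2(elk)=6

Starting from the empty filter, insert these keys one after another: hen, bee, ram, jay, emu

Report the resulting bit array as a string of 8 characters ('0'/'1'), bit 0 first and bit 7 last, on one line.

Start: bits=00000000
After insert 'hen': sets bits 1 2 -> bits=01100000
After insert 'bee': sets bits 4 6 -> bits=01101010
After insert 'ram': sets bits 1 7 -> bits=01101011
After insert 'jay': sets bits 1 5 -> bits=01101111
After insert 'emu': sets bits 4 -> bits=01101111

Answer: 01101111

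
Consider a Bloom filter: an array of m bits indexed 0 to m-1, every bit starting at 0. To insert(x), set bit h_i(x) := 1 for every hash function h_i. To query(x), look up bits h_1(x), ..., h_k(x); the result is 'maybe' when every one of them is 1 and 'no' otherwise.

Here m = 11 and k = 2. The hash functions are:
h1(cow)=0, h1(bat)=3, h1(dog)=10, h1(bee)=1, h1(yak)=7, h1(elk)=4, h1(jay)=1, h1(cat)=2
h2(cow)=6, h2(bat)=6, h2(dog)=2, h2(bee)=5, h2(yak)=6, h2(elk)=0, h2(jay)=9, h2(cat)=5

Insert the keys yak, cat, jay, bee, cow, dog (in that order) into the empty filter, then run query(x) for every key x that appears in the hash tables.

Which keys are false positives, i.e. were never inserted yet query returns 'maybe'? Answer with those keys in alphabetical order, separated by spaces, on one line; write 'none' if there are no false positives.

Answer: none

Derivation:
Start: bits=00000000000
After insert 'yak': sets bits 6 7 -> bits=00000011000
After insert 'cat': sets bits 2 5 -> bits=00100111000
After insert 'jay': sets bits 1 9 -> bits=01100111010
After insert 'bee': sets bits 1 5 -> bits=01100111010
After insert 'cow': sets bits 0 6 -> bits=11100111010
After insert 'dog': sets bits 2 10 -> bits=11100111011
Not inserted: bat elk — query each against bits=11100111011:
query bat: checks bit3=0, bit6=1 (has a 0) -> no => not a false positive
query elk: checks bit0=1, bit4=0 (has a 0) -> no => not a false positive
False positives (alphabetical): none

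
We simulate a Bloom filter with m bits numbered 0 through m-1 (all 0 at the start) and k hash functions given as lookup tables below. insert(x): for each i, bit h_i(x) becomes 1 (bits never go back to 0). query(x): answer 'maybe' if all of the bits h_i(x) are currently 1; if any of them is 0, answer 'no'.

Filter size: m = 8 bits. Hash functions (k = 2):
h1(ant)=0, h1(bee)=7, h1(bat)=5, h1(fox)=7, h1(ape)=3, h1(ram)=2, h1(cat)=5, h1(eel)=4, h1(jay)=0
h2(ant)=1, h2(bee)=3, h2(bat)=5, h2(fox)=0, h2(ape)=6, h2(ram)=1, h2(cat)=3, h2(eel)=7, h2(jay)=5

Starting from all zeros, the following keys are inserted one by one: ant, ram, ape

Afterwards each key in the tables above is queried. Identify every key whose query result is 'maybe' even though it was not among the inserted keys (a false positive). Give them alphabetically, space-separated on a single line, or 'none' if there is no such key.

Start: bits=00000000
After insert 'ant': sets bits 0 1 -> bits=11000000
After insert 'ram': sets bits 1 2 -> bits=11100000
After insert 'ape': sets bits 3 6 -> bits=11110010
Not inserted: bat bee cat eel fox jay — query each against bits=11110010:
query bat: checks bit5=0 (has a 0) -> no => not a false positive
query bee: checks bit3=1, bit7=0 (has a 0) -> no => not a false positive
query cat: checks bit3=1, bit5=0 (has a 0) -> no => not a false positive
query eel: checks bit4=0, bit7=0 (has a 0) -> no => not a false positive
query fox: checks bit0=1, bit7=0 (has a 0) -> no => not a false positive
query jay: checks bit0=1, bit5=0 (has a 0) -> no => not a false positive
False positives (alphabetical): none

Answer: none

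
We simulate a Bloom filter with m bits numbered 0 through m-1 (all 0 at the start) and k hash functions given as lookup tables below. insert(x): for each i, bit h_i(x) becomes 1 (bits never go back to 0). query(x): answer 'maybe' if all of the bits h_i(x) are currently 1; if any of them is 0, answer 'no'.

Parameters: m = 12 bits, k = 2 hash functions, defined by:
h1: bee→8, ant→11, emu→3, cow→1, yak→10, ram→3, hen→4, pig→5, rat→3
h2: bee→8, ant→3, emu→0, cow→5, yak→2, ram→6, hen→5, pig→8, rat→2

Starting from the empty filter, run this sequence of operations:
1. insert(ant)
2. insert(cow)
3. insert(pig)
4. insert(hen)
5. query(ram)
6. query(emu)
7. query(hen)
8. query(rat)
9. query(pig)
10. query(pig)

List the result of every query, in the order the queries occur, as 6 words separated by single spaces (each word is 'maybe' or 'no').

Start: bits=000000000000
Op 1: insert ant -> sets bits 3 11 -> bits=000100000001
Op 2: insert cow -> sets bits 1 5 -> bits=010101000001
Op 3: insert pig -> sets bits 5 8 -> bits=010101001001
Op 4: insert hen -> sets bits 4 5 -> bits=010111001001
Op 5: query ram -> checks bit3=1, bit6=0 (has a 0) -> no
Op 6: query emu -> checks bit0=0, bit3=1 (has a 0) -> no
Op 7: query hen -> checks bit4=1, bit5=1 (all 1) -> maybe
Op 8: query rat -> checks bit2=0, bit3=1 (has a 0) -> no
Op 9: query pig -> checks bit5=1, bit8=1 (all 1) -> maybe
Op 10: query pig -> checks bit5=1, bit8=1 (all 1) -> maybe
Query results in order: no no maybe no maybe maybe

Answer: no no maybe no maybe maybe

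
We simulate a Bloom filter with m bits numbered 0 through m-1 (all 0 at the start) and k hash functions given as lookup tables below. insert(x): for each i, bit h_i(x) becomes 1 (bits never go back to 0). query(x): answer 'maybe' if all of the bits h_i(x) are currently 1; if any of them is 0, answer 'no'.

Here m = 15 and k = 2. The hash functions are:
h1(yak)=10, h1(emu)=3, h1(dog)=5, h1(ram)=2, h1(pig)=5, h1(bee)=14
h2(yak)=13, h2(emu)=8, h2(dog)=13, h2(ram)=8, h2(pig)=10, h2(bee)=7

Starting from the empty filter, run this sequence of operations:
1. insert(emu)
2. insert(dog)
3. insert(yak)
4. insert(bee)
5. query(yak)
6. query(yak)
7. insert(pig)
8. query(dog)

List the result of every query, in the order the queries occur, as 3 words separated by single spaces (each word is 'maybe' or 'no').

Answer: maybe maybe maybe

Derivation:
Start: bits=000000000000000
Op 1: insert emu -> sets bits 3 8 -> bits=000100001000000
Op 2: insert dog -> sets bits 5 13 -> bits=000101001000010
Op 3: insert yak -> sets bits 10 13 -> bits=000101001010010
Op 4: insert bee -> sets bits 7 14 -> bits=000101011010011
Op 5: query yak -> checks bit10=1, bit13=1 (all 1) -> maybe
Op 6: query yak -> checks bit10=1, bit13=1 (all 1) -> maybe
Op 7: insert pig -> sets bits 5 10 -> bits=000101011010011
Op 8: query dog -> checks bit5=1, bit13=1 (all 1) -> maybe
Query results in order: maybe maybe maybe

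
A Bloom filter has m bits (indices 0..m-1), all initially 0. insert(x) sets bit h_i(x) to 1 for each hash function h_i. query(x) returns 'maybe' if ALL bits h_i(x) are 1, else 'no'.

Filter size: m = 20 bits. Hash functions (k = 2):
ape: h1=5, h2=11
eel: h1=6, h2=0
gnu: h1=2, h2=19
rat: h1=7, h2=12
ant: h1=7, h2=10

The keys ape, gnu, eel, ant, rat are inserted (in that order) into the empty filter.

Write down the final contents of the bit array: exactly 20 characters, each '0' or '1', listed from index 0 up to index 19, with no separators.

Answer: 10100111001110000001

Derivation:
Start: bits=00000000000000000000
After insert 'ape': sets bits 5 11 -> bits=00000100000100000000
After insert 'gnu': sets bits 2 19 -> bits=00100100000100000001
After insert 'eel': sets bits 0 6 -> bits=10100110000100000001
After insert 'ant': sets bits 7 10 -> bits=10100111001100000001
After insert 'rat': sets bits 7 12 -> bits=10100111001110000001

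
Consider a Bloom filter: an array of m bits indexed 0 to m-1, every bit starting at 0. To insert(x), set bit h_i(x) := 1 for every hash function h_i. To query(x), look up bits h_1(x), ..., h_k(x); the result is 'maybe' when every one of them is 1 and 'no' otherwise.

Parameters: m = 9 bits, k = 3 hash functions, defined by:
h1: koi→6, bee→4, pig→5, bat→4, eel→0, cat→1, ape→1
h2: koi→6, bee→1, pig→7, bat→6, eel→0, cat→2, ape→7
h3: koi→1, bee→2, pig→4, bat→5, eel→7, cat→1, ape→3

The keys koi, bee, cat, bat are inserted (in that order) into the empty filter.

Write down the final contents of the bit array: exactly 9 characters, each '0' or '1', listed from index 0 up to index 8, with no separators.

Start: bits=000000000
After insert 'koi': sets bits 1 6 -> bits=010000100
After insert 'bee': sets bits 1 2 4 -> bits=011010100
After insert 'cat': sets bits 1 2 -> bits=011010100
After insert 'bat': sets bits 4 5 6 -> bits=011011100

Answer: 011011100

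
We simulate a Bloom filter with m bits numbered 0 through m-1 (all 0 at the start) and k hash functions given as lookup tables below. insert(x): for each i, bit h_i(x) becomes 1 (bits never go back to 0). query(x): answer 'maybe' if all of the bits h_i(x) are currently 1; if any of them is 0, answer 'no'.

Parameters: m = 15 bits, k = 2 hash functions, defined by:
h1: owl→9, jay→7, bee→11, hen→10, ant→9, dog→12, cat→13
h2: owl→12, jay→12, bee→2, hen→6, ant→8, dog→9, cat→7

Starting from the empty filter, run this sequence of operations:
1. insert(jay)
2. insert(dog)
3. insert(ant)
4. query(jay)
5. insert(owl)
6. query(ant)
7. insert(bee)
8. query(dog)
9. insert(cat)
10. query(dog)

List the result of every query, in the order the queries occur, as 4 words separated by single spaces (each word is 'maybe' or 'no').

Start: bits=000000000000000
Op 1: insert jay -> sets bits 7 12 -> bits=000000010000100
Op 2: insert dog -> sets bits 9 12 -> bits=000000010100100
Op 3: insert ant -> sets bits 8 9 -> bits=000000011100100
Op 4: query jay -> checks bit7=1, bit12=1 (all 1) -> maybe
Op 5: insert owl -> sets bits 9 12 -> bits=000000011100100
Op 6: query ant -> checks bit8=1, bit9=1 (all 1) -> maybe
Op 7: insert bee -> sets bits 2 11 -> bits=001000011101100
Op 8: query dog -> checks bit9=1, bit12=1 (all 1) -> maybe
Op 9: insert cat -> sets bits 7 13 -> bits=001000011101110
Op 10: query dog -> checks bit9=1, bit12=1 (all 1) -> maybe
Query results in order: maybe maybe maybe maybe

Answer: maybe maybe maybe maybe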